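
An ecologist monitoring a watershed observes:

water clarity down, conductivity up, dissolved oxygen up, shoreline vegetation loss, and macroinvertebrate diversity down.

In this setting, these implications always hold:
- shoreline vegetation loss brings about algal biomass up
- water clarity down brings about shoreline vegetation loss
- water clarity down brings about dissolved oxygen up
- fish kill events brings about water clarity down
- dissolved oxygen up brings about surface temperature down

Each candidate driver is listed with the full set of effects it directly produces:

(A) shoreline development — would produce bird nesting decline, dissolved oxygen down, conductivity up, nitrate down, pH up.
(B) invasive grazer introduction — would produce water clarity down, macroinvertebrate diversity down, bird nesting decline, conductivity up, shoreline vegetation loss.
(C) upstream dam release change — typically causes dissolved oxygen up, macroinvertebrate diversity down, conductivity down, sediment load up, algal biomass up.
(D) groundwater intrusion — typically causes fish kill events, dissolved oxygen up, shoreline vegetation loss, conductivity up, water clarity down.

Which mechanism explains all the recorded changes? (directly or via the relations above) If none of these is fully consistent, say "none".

B

Testing each hypothesis:
(A) shoreline development — water clarity down NO; conductivity up yes; dissolved oxygen up NO; shoreline vegetation loss NO; macroinvertebrate diversity down NO
(B) invasive grazer introduction — water clarity down yes; conductivity up yes; dissolved oxygen up yes (by water clarity down → dissolved oxygen up); shoreline vegetation loss yes; macroinvertebrate diversity down yes
(C) upstream dam release change — fails on water clarity down, conductivity up, shoreline vegetation loss (predicts conductivity down, not conductivity up)
(D) groundwater intrusion — water clarity down yes; conductivity up yes; dissolved oxygen up yes; shoreline vegetation loss yes; macroinvertebrate diversity down NO
(B) is the only candidate with no mismatches.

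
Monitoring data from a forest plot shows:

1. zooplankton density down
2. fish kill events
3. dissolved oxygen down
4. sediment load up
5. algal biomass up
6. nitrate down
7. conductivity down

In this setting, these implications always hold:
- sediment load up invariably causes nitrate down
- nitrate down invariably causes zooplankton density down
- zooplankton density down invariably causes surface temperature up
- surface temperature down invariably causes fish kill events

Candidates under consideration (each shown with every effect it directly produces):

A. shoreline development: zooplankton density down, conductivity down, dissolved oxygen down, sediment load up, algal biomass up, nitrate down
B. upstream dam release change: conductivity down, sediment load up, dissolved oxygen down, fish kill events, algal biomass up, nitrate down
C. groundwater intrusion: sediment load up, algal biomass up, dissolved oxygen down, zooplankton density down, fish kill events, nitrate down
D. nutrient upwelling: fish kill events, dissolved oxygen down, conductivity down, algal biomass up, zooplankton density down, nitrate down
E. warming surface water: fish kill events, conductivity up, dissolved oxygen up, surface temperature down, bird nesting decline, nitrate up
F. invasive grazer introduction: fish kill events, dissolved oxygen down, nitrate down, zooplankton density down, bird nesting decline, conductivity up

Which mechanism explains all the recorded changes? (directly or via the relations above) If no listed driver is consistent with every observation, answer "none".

For each candidate, compare predicted effects to what was observed:
(A) shoreline development — zooplankton density down yes; fish kill events NO; dissolved oxygen down yes; sediment load up yes; algal biomass up yes; nitrate down yes; conductivity down yes
(B) upstream dam release change — zooplankton density down yes (through nitrate down → zooplankton density down); fish kill events yes; dissolved oxygen down yes; sediment load up yes; algal biomass up yes; nitrate down yes; conductivity down yes
(C) groundwater intrusion — zooplankton density down yes; fish kill events yes; dissolved oxygen down yes; sediment load up yes; algal biomass up yes; nitrate down yes; conductivity down NO
(D) nutrient upwelling — zooplankton density down yes; fish kill events yes; dissolved oxygen down yes; sediment load up NO; algal biomass up yes; nitrate down yes; conductivity down yes
(E) warming surface water — zooplankton density down NO; fish kill events yes; dissolved oxygen down NO; sediment load up NO; algal biomass up NO; nitrate down NO; conductivity down NO
(F) invasive grazer introduction — zooplankton density down yes; fish kill events yes; dissolved oxygen down yes; sediment load up NO; algal biomass up NO; nitrate down yes; conductivity down NO
(B) is the only candidate with no mismatches.

B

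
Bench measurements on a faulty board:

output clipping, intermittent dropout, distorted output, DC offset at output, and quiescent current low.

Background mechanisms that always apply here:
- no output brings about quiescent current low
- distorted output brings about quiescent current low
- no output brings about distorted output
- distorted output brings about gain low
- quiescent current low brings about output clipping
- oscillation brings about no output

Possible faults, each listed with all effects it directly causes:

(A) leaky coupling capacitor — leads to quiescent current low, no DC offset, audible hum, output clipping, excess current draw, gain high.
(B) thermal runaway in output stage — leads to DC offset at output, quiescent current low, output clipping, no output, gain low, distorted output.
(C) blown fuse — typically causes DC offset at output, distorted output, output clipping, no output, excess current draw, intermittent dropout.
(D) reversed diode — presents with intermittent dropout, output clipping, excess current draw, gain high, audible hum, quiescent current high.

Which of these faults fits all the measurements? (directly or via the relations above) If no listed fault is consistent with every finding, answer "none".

Testing each hypothesis:
(A) leaky coupling capacitor — output clipping yes; intermittent dropout NO; distorted output NO; DC offset at output NO; quiescent current low yes
(B) thermal runaway in output stage — does not account for intermittent dropout
(C) blown fuse — accounts for every observation (quiescent current low through distorted output → quiescent current low)
(D) reversed diode — output clipping yes; intermittent dropout yes; distorted output NO; DC offset at output NO; quiescent current low NO
Only (C) is consistent with every observation.

C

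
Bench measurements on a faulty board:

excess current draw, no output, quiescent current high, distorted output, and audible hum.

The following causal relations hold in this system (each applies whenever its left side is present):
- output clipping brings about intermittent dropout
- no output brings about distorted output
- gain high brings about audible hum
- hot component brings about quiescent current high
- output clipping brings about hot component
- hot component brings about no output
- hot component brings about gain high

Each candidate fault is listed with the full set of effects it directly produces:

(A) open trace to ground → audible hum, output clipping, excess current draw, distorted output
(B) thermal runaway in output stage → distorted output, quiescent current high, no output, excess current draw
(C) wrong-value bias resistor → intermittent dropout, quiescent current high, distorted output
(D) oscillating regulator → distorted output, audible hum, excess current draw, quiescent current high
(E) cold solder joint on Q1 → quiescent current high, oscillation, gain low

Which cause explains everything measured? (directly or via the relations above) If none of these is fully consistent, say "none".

A

For each candidate, compare predicted effects to what was observed:
(A) open trace to ground — accounts for every observation (no output via output clipping → hot component → no output)
(B) thermal runaway in output stage — excess current draw +; no output +; quiescent current high +; distorted output +; audible hum -
(C) wrong-value bias resistor — excess current draw -; no output -; quiescent current high +; distorted output +; audible hum -
(D) oscillating regulator — excess current draw +; no output -; quiescent current high +; distorted output +; audible hum +
(E) cold solder joint on Q1 — does not account for excess current draw, no output, distorted output, audible hum
(A) is the only candidate with no mismatches.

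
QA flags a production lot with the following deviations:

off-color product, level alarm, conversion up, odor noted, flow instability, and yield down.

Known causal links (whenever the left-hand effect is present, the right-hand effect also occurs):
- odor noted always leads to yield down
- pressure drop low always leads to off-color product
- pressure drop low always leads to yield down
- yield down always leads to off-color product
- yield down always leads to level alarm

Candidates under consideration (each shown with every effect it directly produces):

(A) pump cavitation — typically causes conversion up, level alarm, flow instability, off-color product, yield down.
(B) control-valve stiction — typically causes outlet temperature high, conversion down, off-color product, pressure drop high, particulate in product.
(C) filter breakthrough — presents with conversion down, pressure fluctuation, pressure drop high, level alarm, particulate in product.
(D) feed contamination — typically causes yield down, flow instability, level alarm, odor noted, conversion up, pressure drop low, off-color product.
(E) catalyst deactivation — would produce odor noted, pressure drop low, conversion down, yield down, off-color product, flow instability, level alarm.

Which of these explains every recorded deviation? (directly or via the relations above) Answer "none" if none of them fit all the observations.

D

For each candidate, compare predicted effects to what was observed:
(A) pump cavitation — does not account for odor noted
(B) control-valve stiction — fails on level alarm, conversion up, odor noted, flow instability, yield down (predicts conversion down, not conversion up)
(C) filter breakthrough — fails on off-color product, conversion up, odor noted, flow instability, yield down (predicts conversion down, not conversion up)
(D) feed contamination — off-color product +; level alarm +; conversion up +; odor noted +; flow instability +; yield down +
(E) catalyst deactivation — off-color product +; level alarm +; conversion up -; odor noted +; flow instability +; yield down +
(D) is the only candidate with no mismatches.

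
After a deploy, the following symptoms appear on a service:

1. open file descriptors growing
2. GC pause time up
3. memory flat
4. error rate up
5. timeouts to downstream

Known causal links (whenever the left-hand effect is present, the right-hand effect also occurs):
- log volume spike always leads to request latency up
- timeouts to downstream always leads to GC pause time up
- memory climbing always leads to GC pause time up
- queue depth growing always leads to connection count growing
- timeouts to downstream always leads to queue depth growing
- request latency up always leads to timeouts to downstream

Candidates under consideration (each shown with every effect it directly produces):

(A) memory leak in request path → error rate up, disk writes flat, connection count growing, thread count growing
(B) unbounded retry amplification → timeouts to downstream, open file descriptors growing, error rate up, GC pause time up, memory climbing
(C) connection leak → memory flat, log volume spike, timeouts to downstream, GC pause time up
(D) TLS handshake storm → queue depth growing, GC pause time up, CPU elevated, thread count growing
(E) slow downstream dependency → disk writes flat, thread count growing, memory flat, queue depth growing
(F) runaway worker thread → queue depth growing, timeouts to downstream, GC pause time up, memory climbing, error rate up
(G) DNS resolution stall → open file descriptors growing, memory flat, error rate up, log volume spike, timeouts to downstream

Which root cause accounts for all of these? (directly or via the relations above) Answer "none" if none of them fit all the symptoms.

Per-candidate check:
(A) memory leak in request path — open file descriptors growing NO; GC pause time up NO; memory flat NO; error rate up yes; timeouts to downstream NO
(B) unbounded retry amplification — fails on memory flat (predicts memory climbing, not memory flat)
(C) connection leak — open file descriptors growing NO; GC pause time up yes; memory flat yes; error rate up NO; timeouts to downstream yes
(D) TLS handshake storm — does not account for open file descriptors growing, memory flat, error rate up, timeouts to downstream
(E) slow downstream dependency — open file descriptors growing NO; GC pause time up NO; memory flat yes; error rate up NO; timeouts to downstream NO
(F) runaway worker thread — fails on open file descriptors growing, memory flat (predicts memory climbing, not memory flat)
(G) DNS resolution stall — accounts for every observation (GC pause time up through timeouts to downstream → GC pause time up)
(G) alone accounts for all the evidence.

G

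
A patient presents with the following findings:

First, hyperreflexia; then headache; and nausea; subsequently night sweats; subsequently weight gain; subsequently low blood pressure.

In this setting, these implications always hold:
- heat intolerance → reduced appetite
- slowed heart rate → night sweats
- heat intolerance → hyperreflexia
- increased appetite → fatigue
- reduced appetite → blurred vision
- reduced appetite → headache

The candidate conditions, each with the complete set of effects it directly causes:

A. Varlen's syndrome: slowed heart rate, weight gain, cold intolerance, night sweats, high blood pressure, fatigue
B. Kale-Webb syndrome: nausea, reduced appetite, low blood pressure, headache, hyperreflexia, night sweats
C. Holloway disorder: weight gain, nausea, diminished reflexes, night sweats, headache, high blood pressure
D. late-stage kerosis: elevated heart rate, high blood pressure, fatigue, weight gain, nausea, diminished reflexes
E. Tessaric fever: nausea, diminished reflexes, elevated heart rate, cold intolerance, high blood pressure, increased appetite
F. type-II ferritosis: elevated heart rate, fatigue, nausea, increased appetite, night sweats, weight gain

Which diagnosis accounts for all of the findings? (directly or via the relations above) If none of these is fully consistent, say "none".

Checking each candidate against the observations:
(A) Varlen's syndrome — hyperreflexia -; headache -; nausea -; night sweats +; weight gain +; low blood pressure -
(B) Kale-Webb syndrome — hyperreflexia +; headache +; nausea +; night sweats +; weight gain -; low blood pressure +
(C) Holloway disorder — hyperreflexia -; headache +; nausea +; night sweats +; weight gain +; low blood pressure -
(D) late-stage kerosis — hyperreflexia -; headache -; nausea +; night sweats -; weight gain +; low blood pressure -
(E) Tessaric fever — hyperreflexia -; headache -; nausea +; night sweats -; weight gain -; low blood pressure -
(F) type-II ferritosis — hyperreflexia -; headache -; nausea +; night sweats +; weight gain +; low blood pressure -
Every candidate fails on at least one observation.

none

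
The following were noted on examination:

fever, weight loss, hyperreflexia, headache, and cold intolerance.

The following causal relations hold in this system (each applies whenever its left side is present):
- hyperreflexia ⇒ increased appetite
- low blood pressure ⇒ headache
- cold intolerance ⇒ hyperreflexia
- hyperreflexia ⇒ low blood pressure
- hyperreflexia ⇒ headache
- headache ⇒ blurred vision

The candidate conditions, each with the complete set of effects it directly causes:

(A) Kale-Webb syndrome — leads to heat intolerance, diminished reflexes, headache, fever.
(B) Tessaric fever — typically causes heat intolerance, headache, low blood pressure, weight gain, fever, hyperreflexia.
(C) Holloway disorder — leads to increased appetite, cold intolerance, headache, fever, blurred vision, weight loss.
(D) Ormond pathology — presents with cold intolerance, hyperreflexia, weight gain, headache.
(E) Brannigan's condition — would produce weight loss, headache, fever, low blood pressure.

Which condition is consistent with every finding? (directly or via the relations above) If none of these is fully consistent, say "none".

Testing each hypothesis:
(A) Kale-Webb syndrome — fever match; weight loss miss; hyperreflexia miss; headache match; cold intolerance miss
(B) Tessaric fever — fever match; weight loss miss; hyperreflexia match; headache match; cold intolerance miss
(C) Holloway disorder — fever match; weight loss match; hyperreflexia match (via cold intolerance → hyperreflexia); headache match; cold intolerance match
(D) Ormond pathology — fever miss; weight loss miss; hyperreflexia match; headache match; cold intolerance match
(E) Brannigan's condition — does not account for hyperreflexia, cold intolerance
(C) is the only candidate with no mismatches.

C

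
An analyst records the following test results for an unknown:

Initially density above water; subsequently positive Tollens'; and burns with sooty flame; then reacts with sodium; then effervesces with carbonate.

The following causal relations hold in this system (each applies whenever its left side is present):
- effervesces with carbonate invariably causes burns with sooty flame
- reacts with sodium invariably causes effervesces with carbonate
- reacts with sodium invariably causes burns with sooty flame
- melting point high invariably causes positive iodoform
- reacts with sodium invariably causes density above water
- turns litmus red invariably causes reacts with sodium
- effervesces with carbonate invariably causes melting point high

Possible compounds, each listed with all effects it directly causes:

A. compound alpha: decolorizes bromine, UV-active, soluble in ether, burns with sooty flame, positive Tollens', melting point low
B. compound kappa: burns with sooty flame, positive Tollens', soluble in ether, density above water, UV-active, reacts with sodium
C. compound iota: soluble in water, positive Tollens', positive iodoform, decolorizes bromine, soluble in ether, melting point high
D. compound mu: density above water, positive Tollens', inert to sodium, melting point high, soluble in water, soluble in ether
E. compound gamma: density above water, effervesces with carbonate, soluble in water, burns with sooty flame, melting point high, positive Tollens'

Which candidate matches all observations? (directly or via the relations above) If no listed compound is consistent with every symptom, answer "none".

B

Checking each candidate against the observations:
(A) compound alpha — does not account for density above water, reacts with sodium, effervesces with carbonate
(B) compound kappa — accounts for every observation (effervesces with carbonate through reacts with sodium → effervesces with carbonate)
(C) compound iota — density above water miss; positive Tollens' match; burns with sooty flame miss; reacts with sodium miss; effervesces with carbonate miss
(D) compound mu — density above water match; positive Tollens' match; burns with sooty flame miss; reacts with sodium miss; effervesces with carbonate miss
(E) compound gamma — does not account for reacts with sodium
(B) is the only candidate with no mismatches.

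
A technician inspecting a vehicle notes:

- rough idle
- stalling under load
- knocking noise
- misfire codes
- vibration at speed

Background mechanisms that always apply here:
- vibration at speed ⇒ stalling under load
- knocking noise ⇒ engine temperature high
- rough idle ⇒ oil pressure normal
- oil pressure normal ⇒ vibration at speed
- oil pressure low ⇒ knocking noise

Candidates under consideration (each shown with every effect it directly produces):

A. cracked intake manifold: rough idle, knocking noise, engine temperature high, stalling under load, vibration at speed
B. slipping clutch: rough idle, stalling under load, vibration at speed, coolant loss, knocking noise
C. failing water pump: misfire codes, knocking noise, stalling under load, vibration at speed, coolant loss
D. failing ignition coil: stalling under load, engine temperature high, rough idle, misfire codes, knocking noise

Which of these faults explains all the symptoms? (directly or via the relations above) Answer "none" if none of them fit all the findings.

D

Checking each candidate against the observations:
(A) cracked intake manifold — rough idle match; stalling under load match; knocking noise match; misfire codes miss; vibration at speed match
(B) slipping clutch — rough idle match; stalling under load match; knocking noise match; misfire codes miss; vibration at speed match
(C) failing water pump — does not account for rough idle
(D) failing ignition coil — accounts for every observation (vibration at speed by rough idle → oil pressure normal → vibration at speed)
(D) is the only candidate with no mismatches.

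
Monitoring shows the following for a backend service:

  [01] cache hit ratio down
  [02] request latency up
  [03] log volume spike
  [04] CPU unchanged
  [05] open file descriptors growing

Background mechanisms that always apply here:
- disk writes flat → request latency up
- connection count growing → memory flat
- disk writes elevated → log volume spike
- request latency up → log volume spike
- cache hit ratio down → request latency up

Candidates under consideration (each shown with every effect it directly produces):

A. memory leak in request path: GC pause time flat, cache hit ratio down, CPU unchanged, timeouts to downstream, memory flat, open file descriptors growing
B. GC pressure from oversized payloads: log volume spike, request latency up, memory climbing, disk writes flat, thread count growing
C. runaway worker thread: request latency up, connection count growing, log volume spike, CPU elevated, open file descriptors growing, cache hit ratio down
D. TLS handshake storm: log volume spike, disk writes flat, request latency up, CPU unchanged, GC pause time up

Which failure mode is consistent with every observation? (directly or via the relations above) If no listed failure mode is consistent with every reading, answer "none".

Testing each hypothesis:
(A) memory leak in request path — cache hit ratio down yes; request latency up yes (via cache hit ratio down → request latency up); log volume spike yes (via cache hit ratio down → request latency up → log volume spike); CPU unchanged yes; open file descriptors growing yes
(B) GC pressure from oversized payloads — cache hit ratio down NO; request latency up yes; log volume spike yes; CPU unchanged NO; open file descriptors growing NO
(C) runaway worker thread — cache hit ratio down yes; request latency up yes; log volume spike yes; CPU unchanged NO; open file descriptors growing yes
(D) TLS handshake storm — cache hit ratio down NO; request latency up yes; log volume spike yes; CPU unchanged yes; open file descriptors growing NO
(A) is the only candidate with no mismatches.

A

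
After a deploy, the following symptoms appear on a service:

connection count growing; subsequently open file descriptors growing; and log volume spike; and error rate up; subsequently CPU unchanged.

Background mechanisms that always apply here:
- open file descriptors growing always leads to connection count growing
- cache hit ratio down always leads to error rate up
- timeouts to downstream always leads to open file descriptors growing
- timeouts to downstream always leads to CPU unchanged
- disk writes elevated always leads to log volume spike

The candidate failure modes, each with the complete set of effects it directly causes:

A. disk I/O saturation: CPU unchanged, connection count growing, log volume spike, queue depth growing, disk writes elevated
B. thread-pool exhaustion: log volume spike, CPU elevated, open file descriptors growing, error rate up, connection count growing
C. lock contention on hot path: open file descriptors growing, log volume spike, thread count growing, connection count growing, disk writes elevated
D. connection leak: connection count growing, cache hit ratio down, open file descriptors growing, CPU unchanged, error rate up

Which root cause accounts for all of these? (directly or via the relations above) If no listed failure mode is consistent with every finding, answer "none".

For each candidate, compare predicted effects to what was observed:
(A) disk I/O saturation — connection count growing match; open file descriptors growing miss; log volume spike match; error rate up miss; CPU unchanged match
(B) thread-pool exhaustion — fails on CPU unchanged (predicts CPU elevated, not CPU unchanged)
(C) lock contention on hot path — connection count growing match; open file descriptors growing match; log volume spike match; error rate up miss; CPU unchanged miss
(D) connection leak — does not account for log volume spike
Every candidate fails on at least one observation.

none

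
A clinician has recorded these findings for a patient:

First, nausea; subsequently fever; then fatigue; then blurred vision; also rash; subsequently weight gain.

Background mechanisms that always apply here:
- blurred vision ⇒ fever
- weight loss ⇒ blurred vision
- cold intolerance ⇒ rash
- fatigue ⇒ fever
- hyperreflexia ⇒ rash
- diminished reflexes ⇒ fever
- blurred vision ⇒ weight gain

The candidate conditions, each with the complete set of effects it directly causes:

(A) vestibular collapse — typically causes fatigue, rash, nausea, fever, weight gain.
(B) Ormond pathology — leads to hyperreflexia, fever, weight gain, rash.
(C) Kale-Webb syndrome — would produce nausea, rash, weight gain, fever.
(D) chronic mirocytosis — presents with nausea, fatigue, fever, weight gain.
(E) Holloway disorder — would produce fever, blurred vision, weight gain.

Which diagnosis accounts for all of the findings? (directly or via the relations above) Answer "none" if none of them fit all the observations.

none

For each candidate, compare predicted effects to what was observed:
(A) vestibular collapse — nausea yes; fever yes; fatigue yes; blurred vision NO; rash yes; weight gain yes
(B) Ormond pathology — nausea NO; fever yes; fatigue NO; blurred vision NO; rash yes; weight gain yes
(C) Kale-Webb syndrome — does not account for fatigue, blurred vision
(D) chronic mirocytosis — nausea yes; fever yes; fatigue yes; blurred vision NO; rash NO; weight gain yes
(E) Holloway disorder — does not account for nausea, fatigue, rash
Every candidate fails on at least one observation.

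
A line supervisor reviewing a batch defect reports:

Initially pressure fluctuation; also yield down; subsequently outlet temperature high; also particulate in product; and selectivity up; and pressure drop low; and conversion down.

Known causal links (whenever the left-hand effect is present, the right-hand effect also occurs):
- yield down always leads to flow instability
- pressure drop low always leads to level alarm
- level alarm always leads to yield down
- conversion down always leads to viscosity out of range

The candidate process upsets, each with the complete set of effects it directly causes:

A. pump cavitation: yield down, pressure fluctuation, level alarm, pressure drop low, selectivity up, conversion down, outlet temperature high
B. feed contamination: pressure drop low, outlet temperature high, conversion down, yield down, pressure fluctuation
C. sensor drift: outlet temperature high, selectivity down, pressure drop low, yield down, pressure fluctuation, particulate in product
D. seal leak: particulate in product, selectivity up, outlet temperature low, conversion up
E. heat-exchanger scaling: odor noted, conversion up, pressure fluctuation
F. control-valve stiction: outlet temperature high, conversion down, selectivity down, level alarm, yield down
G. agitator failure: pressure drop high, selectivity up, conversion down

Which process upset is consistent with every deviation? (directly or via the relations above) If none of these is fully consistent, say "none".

none

Testing each hypothesis:
(A) pump cavitation — pressure fluctuation yes; yield down yes; outlet temperature high yes; particulate in product NO; selectivity up yes; pressure drop low yes; conversion down yes
(B) feed contamination — pressure fluctuation yes; yield down yes; outlet temperature high yes; particulate in product NO; selectivity up NO; pressure drop low yes; conversion down yes
(C) sensor drift — fails on selectivity up, conversion down (predicts selectivity down, not selectivity up)
(D) seal leak — fails on pressure fluctuation, yield down, outlet temperature high, pressure drop low, conversion down (predicts outlet temperature low, not outlet temperature high; predicts conversion up, not conversion down)
(E) heat-exchanger scaling — pressure fluctuation yes; yield down NO; outlet temperature high NO; particulate in product NO; selectivity up NO; pressure drop low NO; conversion down NO
(F) control-valve stiction — fails on pressure fluctuation, particulate in product, selectivity up, pressure drop low (predicts selectivity down, not selectivity up)
(G) agitator failure — pressure fluctuation NO; yield down NO; outlet temperature high NO; particulate in product NO; selectivity up yes; pressure drop low NO; conversion down yes
No candidate is consistent with all observations.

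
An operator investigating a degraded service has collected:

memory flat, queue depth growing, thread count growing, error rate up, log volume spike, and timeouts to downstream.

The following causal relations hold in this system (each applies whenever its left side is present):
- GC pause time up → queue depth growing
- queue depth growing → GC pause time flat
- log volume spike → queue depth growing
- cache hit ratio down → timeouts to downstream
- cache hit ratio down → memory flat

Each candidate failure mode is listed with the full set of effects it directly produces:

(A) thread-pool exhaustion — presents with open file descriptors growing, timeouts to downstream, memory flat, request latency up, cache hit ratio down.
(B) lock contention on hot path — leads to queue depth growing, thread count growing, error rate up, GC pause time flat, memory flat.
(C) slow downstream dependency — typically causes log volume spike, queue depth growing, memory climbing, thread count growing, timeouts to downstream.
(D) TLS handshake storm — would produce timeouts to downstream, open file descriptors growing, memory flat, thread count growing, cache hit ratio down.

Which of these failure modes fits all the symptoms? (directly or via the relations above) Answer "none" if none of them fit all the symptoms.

none

Testing each hypothesis:
(A) thread-pool exhaustion — memory flat yes; queue depth growing NO; thread count growing NO; error rate up NO; log volume spike NO; timeouts to downstream yes
(B) lock contention on hot path — memory flat yes; queue depth growing yes; thread count growing yes; error rate up yes; log volume spike NO; timeouts to downstream NO
(C) slow downstream dependency — fails on memory flat, error rate up (predicts memory climbing, not memory flat)
(D) TLS handshake storm — does not account for queue depth growing, error rate up, log volume spike
Every candidate fails on at least one observation.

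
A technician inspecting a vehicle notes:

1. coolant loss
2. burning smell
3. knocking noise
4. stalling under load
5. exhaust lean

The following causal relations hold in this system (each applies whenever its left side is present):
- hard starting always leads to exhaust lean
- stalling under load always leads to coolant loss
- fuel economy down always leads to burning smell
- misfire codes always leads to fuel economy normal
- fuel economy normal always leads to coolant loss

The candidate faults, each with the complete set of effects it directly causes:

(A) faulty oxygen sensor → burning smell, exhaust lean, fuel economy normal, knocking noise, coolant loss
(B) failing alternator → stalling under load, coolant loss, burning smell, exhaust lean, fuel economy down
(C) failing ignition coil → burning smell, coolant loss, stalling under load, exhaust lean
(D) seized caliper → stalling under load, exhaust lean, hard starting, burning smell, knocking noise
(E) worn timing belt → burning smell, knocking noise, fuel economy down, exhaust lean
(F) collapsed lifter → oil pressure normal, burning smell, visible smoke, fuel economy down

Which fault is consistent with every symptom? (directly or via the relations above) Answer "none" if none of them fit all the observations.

For each candidate, compare predicted effects to what was observed:
(A) faulty oxygen sensor — does not account for stalling under load
(B) failing alternator — coolant loss +; burning smell +; knocking noise -; stalling under load +; exhaust lean +
(C) failing ignition coil — coolant loss +; burning smell +; knocking noise -; stalling under load +; exhaust lean +
(D) seized caliper — coolant loss + (via stalling under load → coolant loss); burning smell +; knocking noise +; stalling under load +; exhaust lean +
(E) worn timing belt — coolant loss -; burning smell +; knocking noise +; stalling under load -; exhaust lean +
(F) collapsed lifter — coolant loss -; burning smell +; knocking noise -; stalling under load -; exhaust lean -
Only (D) is consistent with every observation.

D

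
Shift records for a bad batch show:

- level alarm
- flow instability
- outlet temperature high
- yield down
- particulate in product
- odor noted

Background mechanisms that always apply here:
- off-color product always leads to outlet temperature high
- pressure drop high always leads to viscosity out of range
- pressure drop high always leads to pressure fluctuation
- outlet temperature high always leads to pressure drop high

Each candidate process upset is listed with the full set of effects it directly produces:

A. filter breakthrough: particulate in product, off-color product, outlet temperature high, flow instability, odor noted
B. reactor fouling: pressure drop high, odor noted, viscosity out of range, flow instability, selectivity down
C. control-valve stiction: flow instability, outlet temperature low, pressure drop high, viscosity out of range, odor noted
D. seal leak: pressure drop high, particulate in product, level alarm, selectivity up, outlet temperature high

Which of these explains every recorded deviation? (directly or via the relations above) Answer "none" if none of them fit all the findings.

For each candidate, compare predicted effects to what was observed:
(A) filter breakthrough — does not account for level alarm, yield down
(B) reactor fouling — level alarm miss; flow instability match; outlet temperature high miss; yield down miss; particulate in product miss; odor noted match
(C) control-valve stiction — fails on level alarm, outlet temperature high, yield down, particulate in product (predicts outlet temperature low, not outlet temperature high)
(D) seal leak — level alarm match; flow instability miss; outlet temperature high match; yield down miss; particulate in product match; odor noted miss
No candidate is consistent with all observations.

none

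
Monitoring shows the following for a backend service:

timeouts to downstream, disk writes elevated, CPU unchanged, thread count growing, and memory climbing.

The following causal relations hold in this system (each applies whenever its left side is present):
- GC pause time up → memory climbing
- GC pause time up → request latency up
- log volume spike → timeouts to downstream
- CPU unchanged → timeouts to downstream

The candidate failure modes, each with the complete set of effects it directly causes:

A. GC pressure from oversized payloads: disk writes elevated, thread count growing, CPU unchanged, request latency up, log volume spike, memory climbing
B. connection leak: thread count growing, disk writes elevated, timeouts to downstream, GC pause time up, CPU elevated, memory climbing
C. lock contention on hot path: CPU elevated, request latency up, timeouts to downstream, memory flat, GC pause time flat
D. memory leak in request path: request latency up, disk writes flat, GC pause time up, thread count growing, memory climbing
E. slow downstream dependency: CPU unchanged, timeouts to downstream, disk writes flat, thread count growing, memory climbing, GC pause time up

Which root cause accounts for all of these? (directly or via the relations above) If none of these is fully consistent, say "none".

Per-candidate check:
(A) GC pressure from oversized payloads — timeouts to downstream ✓ (through CPU unchanged → timeouts to downstream); disk writes elevated ✓; CPU unchanged ✓; thread count growing ✓; memory climbing ✓
(B) connection leak — fails on CPU unchanged (predicts CPU elevated, not CPU unchanged)
(C) lock contention on hot path — timeouts to downstream ✓; disk writes elevated ✗; CPU unchanged ✗; thread count growing ✗; memory climbing ✗
(D) memory leak in request path — fails on timeouts to downstream, disk writes elevated, CPU unchanged (predicts disk writes flat, not disk writes elevated)
(E) slow downstream dependency — fails on disk writes elevated (predicts disk writes flat, not disk writes elevated)
(A) alone accounts for all the evidence.

A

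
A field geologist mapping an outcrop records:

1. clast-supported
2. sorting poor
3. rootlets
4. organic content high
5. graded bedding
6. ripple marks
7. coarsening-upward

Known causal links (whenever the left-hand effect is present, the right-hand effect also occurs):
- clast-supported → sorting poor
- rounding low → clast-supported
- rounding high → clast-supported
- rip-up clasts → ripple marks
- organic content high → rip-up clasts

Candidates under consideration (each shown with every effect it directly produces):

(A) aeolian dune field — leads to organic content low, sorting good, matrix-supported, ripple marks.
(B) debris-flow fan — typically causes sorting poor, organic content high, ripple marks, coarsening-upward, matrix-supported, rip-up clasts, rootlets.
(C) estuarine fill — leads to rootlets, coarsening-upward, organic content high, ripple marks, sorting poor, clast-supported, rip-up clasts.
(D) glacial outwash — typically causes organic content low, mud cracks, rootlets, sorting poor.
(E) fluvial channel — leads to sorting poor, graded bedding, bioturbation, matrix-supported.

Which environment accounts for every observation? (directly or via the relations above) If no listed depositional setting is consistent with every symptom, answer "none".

none

Testing each hypothesis:
(A) aeolian dune field — clast-supported -; sorting poor -; rootlets -; organic content high -; graded bedding -; ripple marks +; coarsening-upward -
(B) debris-flow fan — clast-supported -; sorting poor +; rootlets +; organic content high +; graded bedding -; ripple marks +; coarsening-upward +
(C) estuarine fill — does not account for graded bedding
(D) glacial outwash — fails on clast-supported, organic content high, graded bedding, ripple marks, coarsening-upward (predicts organic content low, not organic content high)
(E) fluvial channel — clast-supported -; sorting poor +; rootlets -; organic content high -; graded bedding +; ripple marks -; coarsening-upward -
None of the listed candidates fits everything.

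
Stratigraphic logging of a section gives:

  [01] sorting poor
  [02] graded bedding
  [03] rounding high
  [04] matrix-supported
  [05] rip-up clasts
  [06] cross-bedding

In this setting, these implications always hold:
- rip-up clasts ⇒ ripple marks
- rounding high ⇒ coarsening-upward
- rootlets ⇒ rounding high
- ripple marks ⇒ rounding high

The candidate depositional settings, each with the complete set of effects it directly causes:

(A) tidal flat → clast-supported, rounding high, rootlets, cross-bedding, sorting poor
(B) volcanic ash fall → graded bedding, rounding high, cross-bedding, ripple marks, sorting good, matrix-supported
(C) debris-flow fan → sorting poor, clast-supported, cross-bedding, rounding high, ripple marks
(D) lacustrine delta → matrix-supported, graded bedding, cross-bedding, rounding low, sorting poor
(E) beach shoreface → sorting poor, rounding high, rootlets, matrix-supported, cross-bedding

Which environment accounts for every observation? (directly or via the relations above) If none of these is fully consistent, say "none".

none

For each candidate, compare predicted effects to what was observed:
(A) tidal flat — fails on graded bedding, matrix-supported, rip-up clasts (predicts clast-supported, not matrix-supported)
(B) volcanic ash fall — sorting poor miss; graded bedding match; rounding high match; matrix-supported match; rip-up clasts miss; cross-bedding match
(C) debris-flow fan — sorting poor match; graded bedding miss; rounding high match; matrix-supported miss; rip-up clasts miss; cross-bedding match
(D) lacustrine delta — fails on rounding high, rip-up clasts (predicts rounding low, not rounding high)
(E) beach shoreface — does not account for graded bedding, rip-up clasts
None of the listed candidates fits everything.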